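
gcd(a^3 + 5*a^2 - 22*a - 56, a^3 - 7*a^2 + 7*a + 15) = 1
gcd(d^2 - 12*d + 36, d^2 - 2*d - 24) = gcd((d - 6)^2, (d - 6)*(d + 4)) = d - 6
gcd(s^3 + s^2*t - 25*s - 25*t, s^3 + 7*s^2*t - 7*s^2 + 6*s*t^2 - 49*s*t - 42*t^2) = s + t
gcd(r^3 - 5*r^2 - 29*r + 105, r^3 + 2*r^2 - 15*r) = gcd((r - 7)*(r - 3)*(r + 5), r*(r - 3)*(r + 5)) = r^2 + 2*r - 15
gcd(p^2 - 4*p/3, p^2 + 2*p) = p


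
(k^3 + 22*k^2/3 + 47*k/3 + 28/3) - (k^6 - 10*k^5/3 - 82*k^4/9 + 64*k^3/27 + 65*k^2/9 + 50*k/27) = -k^6 + 10*k^5/3 + 82*k^4/9 - 37*k^3/27 + k^2/9 + 373*k/27 + 28/3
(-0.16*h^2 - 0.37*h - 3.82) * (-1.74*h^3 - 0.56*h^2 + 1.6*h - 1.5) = 0.2784*h^5 + 0.7334*h^4 + 6.598*h^3 + 1.7872*h^2 - 5.557*h + 5.73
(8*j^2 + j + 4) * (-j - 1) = -8*j^3 - 9*j^2 - 5*j - 4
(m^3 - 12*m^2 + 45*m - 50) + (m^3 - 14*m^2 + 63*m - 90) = 2*m^3 - 26*m^2 + 108*m - 140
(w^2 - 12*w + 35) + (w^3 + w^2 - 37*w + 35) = w^3 + 2*w^2 - 49*w + 70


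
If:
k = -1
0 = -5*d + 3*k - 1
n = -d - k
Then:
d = -4/5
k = -1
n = 9/5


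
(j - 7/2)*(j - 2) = j^2 - 11*j/2 + 7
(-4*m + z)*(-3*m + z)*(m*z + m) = 12*m^3*z + 12*m^3 - 7*m^2*z^2 - 7*m^2*z + m*z^3 + m*z^2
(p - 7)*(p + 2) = p^2 - 5*p - 14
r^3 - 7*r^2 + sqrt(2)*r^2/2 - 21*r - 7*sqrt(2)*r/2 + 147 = (r - 7)*(r - 3*sqrt(2))*(r + 7*sqrt(2)/2)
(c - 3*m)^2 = c^2 - 6*c*m + 9*m^2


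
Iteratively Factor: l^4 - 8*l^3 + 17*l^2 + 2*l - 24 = (l + 1)*(l^3 - 9*l^2 + 26*l - 24) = (l - 4)*(l + 1)*(l^2 - 5*l + 6) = (l - 4)*(l - 2)*(l + 1)*(l - 3)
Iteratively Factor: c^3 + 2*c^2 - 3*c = (c)*(c^2 + 2*c - 3) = c*(c + 3)*(c - 1)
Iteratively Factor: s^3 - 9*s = (s + 3)*(s^2 - 3*s) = s*(s + 3)*(s - 3)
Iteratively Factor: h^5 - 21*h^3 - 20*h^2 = (h)*(h^4 - 21*h^2 - 20*h) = h^2*(h^3 - 21*h - 20) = h^2*(h + 4)*(h^2 - 4*h - 5) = h^2*(h + 1)*(h + 4)*(h - 5)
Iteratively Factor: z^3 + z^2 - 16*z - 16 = (z + 4)*(z^2 - 3*z - 4) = (z - 4)*(z + 4)*(z + 1)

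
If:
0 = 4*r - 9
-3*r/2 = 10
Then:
No Solution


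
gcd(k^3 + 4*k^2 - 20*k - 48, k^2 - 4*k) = k - 4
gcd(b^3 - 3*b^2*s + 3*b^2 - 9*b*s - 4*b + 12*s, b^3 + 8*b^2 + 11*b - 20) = b^2 + 3*b - 4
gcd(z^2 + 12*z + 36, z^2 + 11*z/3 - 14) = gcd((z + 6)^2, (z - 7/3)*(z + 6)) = z + 6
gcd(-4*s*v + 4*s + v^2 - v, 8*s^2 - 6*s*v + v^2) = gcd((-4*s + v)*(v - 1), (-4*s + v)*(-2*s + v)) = 4*s - v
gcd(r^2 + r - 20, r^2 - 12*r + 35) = 1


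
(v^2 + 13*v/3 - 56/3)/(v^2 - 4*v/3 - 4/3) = (-3*v^2 - 13*v + 56)/(-3*v^2 + 4*v + 4)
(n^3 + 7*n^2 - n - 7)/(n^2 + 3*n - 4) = (n^2 + 8*n + 7)/(n + 4)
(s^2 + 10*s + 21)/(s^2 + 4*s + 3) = (s + 7)/(s + 1)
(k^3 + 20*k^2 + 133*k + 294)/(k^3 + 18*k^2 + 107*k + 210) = (k + 7)/(k + 5)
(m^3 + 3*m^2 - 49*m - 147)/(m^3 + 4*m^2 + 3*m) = (m^2 - 49)/(m*(m + 1))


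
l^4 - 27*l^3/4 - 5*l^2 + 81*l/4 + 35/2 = (l - 7)*(l - 2)*(l + 1)*(l + 5/4)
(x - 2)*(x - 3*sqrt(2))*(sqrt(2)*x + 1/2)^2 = 2*x^4 - 5*sqrt(2)*x^3 - 4*x^3 - 23*x^2/4 + 10*sqrt(2)*x^2 - 3*sqrt(2)*x/4 + 23*x/2 + 3*sqrt(2)/2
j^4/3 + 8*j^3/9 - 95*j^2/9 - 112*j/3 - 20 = (j/3 + 1)*(j - 6)*(j + 2/3)*(j + 5)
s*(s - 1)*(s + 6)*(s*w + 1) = s^4*w + 5*s^3*w + s^3 - 6*s^2*w + 5*s^2 - 6*s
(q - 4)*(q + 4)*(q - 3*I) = q^3 - 3*I*q^2 - 16*q + 48*I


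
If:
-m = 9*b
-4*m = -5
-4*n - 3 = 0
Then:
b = -5/36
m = 5/4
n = -3/4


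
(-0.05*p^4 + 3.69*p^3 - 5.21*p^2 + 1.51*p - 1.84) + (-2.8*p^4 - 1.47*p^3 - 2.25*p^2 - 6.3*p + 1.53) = -2.85*p^4 + 2.22*p^3 - 7.46*p^2 - 4.79*p - 0.31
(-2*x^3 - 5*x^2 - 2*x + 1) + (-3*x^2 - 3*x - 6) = -2*x^3 - 8*x^2 - 5*x - 5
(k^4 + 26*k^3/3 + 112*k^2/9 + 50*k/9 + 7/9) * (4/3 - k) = -k^5 - 22*k^4/3 - 8*k^3/9 + 298*k^2/27 + 179*k/27 + 28/27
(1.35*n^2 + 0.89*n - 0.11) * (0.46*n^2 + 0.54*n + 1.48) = 0.621*n^4 + 1.1384*n^3 + 2.428*n^2 + 1.2578*n - 0.1628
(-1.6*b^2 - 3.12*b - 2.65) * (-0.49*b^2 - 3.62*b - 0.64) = 0.784*b^4 + 7.3208*b^3 + 13.6169*b^2 + 11.5898*b + 1.696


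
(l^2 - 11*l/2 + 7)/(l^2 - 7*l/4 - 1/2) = 2*(2*l - 7)/(4*l + 1)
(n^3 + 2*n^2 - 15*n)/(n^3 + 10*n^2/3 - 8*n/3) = 3*(n^2 + 2*n - 15)/(3*n^2 + 10*n - 8)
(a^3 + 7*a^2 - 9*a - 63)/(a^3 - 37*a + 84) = (a + 3)/(a - 4)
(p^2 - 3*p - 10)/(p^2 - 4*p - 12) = (p - 5)/(p - 6)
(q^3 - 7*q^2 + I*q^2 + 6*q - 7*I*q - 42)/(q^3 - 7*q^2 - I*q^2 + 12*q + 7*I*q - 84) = (q - 2*I)/(q - 4*I)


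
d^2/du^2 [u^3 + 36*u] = 6*u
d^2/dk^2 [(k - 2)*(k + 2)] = 2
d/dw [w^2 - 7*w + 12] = 2*w - 7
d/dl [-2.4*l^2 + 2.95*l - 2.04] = 2.95 - 4.8*l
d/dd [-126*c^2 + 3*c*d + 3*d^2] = 3*c + 6*d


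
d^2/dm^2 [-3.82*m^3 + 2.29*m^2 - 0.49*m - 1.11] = 4.58 - 22.92*m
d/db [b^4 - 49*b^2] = 4*b^3 - 98*b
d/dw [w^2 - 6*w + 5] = 2*w - 6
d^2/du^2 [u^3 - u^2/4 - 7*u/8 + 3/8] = 6*u - 1/2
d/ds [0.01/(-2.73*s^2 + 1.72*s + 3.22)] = (0.0546*s - 0.0172)/(-2.73*s^2 + 1.72*s + 3.22)^2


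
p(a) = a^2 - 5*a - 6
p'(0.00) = -5.00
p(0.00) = -6.00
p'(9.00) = 13.00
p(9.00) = 30.00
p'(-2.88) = -10.76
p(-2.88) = 16.69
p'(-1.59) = -8.18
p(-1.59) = 4.48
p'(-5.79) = -16.58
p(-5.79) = 56.47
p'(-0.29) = -5.58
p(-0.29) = -4.47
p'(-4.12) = -13.24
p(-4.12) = 31.57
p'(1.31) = -2.38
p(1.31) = -10.83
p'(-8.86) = -22.72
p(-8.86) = 116.80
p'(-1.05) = -7.10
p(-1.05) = 0.35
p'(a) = 2*a - 5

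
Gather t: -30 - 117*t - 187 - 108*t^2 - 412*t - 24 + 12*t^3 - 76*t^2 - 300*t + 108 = 12*t^3 - 184*t^2 - 829*t - 133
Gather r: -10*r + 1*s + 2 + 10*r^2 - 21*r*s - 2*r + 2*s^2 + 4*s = 10*r^2 + r*(-21*s - 12) + 2*s^2 + 5*s + 2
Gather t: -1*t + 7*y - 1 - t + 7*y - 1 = -2*t + 14*y - 2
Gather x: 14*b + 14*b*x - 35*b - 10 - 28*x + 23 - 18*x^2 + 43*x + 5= -21*b - 18*x^2 + x*(14*b + 15) + 18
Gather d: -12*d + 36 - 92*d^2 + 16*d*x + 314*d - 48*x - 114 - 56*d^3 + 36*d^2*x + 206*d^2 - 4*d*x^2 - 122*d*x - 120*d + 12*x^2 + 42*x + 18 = -56*d^3 + d^2*(36*x + 114) + d*(-4*x^2 - 106*x + 182) + 12*x^2 - 6*x - 60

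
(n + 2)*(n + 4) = n^2 + 6*n + 8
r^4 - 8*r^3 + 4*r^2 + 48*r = r*(r - 6)*(r - 4)*(r + 2)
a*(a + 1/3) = a^2 + a/3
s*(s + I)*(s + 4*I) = s^3 + 5*I*s^2 - 4*s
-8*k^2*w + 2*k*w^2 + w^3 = w*(-2*k + w)*(4*k + w)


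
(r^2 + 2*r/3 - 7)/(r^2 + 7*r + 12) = (r - 7/3)/(r + 4)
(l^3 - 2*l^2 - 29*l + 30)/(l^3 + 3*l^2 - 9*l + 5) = (l - 6)/(l - 1)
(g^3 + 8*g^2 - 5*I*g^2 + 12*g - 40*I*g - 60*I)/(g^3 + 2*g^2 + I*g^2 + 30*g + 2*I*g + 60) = (g + 6)/(g + 6*I)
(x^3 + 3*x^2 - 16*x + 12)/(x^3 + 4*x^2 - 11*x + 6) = (x - 2)/(x - 1)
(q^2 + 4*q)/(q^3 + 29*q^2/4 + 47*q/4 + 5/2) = 4*q*(q + 4)/(4*q^3 + 29*q^2 + 47*q + 10)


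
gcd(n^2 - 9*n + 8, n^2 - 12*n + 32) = n - 8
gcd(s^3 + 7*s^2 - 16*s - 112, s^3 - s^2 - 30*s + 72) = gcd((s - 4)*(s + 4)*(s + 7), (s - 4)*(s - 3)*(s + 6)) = s - 4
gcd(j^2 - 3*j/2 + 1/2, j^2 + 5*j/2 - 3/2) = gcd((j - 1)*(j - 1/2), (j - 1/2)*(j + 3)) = j - 1/2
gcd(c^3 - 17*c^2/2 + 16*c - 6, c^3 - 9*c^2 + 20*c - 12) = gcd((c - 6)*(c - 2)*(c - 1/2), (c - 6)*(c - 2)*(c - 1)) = c^2 - 8*c + 12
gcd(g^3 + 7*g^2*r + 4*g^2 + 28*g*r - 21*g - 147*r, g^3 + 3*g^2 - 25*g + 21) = g^2 + 4*g - 21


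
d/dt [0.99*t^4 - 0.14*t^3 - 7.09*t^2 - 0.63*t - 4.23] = 3.96*t^3 - 0.42*t^2 - 14.18*t - 0.63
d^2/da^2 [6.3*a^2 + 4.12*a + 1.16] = 12.6000000000000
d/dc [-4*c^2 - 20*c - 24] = -8*c - 20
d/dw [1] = 0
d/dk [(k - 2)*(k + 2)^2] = (k + 2)*(3*k - 2)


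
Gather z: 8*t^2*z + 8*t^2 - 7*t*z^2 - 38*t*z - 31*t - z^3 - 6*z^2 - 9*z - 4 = 8*t^2 - 31*t - z^3 + z^2*(-7*t - 6) + z*(8*t^2 - 38*t - 9) - 4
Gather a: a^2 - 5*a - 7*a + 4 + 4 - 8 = a^2 - 12*a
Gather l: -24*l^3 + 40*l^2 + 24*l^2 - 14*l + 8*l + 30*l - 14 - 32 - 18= -24*l^3 + 64*l^2 + 24*l - 64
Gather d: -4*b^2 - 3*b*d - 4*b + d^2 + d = -4*b^2 - 4*b + d^2 + d*(1 - 3*b)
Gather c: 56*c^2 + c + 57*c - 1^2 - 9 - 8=56*c^2 + 58*c - 18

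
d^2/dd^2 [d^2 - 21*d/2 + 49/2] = 2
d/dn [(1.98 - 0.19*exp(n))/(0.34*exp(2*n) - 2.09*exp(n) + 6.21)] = (0.0646*exp(2*n) - 1.3464*exp(n) + 2.9583)*exp(n)/(0.1156*exp(4*n) - 1.4212*exp(3*n) + 8.5909*exp(2*n) - 25.9578*exp(n) + 38.5641)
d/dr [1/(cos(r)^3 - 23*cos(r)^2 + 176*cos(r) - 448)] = (3*cos(r) - 22)*sin(r)/((cos(r) - 8)^3*(cos(r) - 7)^2)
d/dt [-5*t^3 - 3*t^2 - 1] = 3*t*(-5*t - 2)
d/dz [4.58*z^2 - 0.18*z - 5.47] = 9.16*z - 0.18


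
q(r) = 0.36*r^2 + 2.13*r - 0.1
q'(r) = 0.72*r + 2.13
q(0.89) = 2.08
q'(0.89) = 2.77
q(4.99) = 19.49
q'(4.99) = 5.72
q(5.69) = 23.68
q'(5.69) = 6.23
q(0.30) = 0.57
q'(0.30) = 2.35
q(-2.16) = -3.02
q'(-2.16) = 0.57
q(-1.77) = -2.74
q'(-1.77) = 0.86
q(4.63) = 17.48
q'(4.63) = 5.46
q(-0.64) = -1.32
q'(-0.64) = 1.67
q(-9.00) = 9.89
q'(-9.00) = -4.35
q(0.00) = -0.10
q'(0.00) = 2.13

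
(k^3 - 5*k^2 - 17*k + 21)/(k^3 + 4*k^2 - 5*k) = (k^2 - 4*k - 21)/(k*(k + 5))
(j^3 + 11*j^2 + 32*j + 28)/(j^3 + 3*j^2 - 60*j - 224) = (j^2 + 4*j + 4)/(j^2 - 4*j - 32)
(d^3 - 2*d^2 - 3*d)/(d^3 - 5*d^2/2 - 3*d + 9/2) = 2*d*(d + 1)/(2*d^2 + d - 3)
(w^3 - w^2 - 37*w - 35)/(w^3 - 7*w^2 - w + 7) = (w + 5)/(w - 1)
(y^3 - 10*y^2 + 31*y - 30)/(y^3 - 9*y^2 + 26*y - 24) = (y - 5)/(y - 4)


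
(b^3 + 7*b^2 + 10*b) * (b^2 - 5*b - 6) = b^5 + 2*b^4 - 31*b^3 - 92*b^2 - 60*b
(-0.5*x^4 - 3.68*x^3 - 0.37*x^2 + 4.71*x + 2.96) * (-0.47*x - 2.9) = 0.235*x^5 + 3.1796*x^4 + 10.8459*x^3 - 1.1407*x^2 - 15.0502*x - 8.584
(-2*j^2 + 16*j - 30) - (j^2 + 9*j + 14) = -3*j^2 + 7*j - 44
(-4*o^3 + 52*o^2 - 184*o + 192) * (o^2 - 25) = -4*o^5 + 52*o^4 - 84*o^3 - 1108*o^2 + 4600*o - 4800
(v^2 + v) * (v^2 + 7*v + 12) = v^4 + 8*v^3 + 19*v^2 + 12*v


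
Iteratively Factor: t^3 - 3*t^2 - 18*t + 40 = (t - 5)*(t^2 + 2*t - 8) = (t - 5)*(t - 2)*(t + 4)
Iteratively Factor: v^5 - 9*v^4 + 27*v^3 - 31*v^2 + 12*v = (v - 4)*(v^4 - 5*v^3 + 7*v^2 - 3*v) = (v - 4)*(v - 3)*(v^3 - 2*v^2 + v) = v*(v - 4)*(v - 3)*(v^2 - 2*v + 1) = v*(v - 4)*(v - 3)*(v - 1)*(v - 1)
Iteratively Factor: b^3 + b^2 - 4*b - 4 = (b + 2)*(b^2 - b - 2) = (b - 2)*(b + 2)*(b + 1)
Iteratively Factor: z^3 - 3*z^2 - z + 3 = (z - 1)*(z^2 - 2*z - 3) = (z - 3)*(z - 1)*(z + 1)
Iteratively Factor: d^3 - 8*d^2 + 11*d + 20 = (d + 1)*(d^2 - 9*d + 20) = (d - 4)*(d + 1)*(d - 5)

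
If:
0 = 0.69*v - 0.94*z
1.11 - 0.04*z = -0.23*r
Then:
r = 0.173913043478261*z - 4.82608695652174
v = 1.36231884057971*z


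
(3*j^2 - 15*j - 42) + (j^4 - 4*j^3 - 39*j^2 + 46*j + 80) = j^4 - 4*j^3 - 36*j^2 + 31*j + 38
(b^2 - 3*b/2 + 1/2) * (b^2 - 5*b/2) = b^4 - 4*b^3 + 17*b^2/4 - 5*b/4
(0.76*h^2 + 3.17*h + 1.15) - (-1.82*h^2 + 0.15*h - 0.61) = 2.58*h^2 + 3.02*h + 1.76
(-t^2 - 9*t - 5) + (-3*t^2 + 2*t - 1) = -4*t^2 - 7*t - 6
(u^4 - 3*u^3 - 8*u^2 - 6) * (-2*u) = -2*u^5 + 6*u^4 + 16*u^3 + 12*u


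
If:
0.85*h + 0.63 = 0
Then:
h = -0.74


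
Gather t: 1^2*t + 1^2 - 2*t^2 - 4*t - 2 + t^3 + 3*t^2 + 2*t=t^3 + t^2 - t - 1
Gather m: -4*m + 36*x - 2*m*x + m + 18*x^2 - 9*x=m*(-2*x - 3) + 18*x^2 + 27*x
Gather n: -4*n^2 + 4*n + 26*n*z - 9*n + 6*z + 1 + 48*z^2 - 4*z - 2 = -4*n^2 + n*(26*z - 5) + 48*z^2 + 2*z - 1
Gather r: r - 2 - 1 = r - 3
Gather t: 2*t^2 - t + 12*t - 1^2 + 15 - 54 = 2*t^2 + 11*t - 40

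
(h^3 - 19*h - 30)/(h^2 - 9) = (h^2 - 3*h - 10)/(h - 3)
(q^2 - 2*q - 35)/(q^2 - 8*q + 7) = (q + 5)/(q - 1)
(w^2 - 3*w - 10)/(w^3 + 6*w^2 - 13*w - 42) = (w - 5)/(w^2 + 4*w - 21)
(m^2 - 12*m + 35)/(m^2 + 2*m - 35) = (m - 7)/(m + 7)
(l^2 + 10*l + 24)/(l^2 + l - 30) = (l + 4)/(l - 5)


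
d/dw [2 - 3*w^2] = -6*w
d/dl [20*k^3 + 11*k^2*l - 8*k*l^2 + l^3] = 11*k^2 - 16*k*l + 3*l^2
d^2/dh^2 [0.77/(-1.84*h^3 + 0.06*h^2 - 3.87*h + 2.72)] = ((8.5008*h - 0.0924)*(1.84*h^3 - 0.06*h^2 + 3.87*h - 2.72) - 0.77*(5.52*h^2 - 0.12*h + 3.87)*(11.04*h^2 - 0.24*h + 7.74))/(1.84*h^3 - 0.06*h^2 + 3.87*h - 2.72)^3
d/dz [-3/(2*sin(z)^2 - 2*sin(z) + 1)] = 6*(sin(2*z) - cos(z))/(-2*sin(z) - cos(2*z) + 2)^2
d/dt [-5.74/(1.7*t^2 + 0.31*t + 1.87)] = (19.516*t + 1.7794)/(1.7*t^2 + 0.31*t + 1.87)^2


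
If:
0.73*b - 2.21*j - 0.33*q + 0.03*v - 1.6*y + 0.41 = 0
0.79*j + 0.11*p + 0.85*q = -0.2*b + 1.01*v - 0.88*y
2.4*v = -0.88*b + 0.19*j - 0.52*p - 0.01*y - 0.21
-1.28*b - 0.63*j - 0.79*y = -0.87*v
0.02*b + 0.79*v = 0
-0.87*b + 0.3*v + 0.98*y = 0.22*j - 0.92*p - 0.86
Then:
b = 0.03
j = 0.55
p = -0.25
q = 0.02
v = -0.00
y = -0.49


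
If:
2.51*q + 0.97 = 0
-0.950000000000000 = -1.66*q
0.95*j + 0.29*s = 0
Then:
No Solution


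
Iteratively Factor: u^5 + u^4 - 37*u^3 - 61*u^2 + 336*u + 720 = (u - 5)*(u^4 + 6*u^3 - 7*u^2 - 96*u - 144) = (u - 5)*(u + 3)*(u^3 + 3*u^2 - 16*u - 48) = (u - 5)*(u + 3)*(u + 4)*(u^2 - u - 12) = (u - 5)*(u + 3)^2*(u + 4)*(u - 4)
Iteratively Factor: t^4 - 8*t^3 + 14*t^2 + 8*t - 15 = (t + 1)*(t^3 - 9*t^2 + 23*t - 15) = (t - 5)*(t + 1)*(t^2 - 4*t + 3) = (t - 5)*(t - 3)*(t + 1)*(t - 1)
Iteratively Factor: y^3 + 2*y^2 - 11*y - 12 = (y - 3)*(y^2 + 5*y + 4) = (y - 3)*(y + 1)*(y + 4)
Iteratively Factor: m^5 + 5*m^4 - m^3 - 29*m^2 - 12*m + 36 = (m - 1)*(m^4 + 6*m^3 + 5*m^2 - 24*m - 36) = (m - 2)*(m - 1)*(m^3 + 8*m^2 + 21*m + 18) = (m - 2)*(m - 1)*(m + 3)*(m^2 + 5*m + 6) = (m - 2)*(m - 1)*(m + 3)^2*(m + 2)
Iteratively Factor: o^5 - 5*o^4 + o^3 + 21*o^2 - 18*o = (o + 2)*(o^4 - 7*o^3 + 15*o^2 - 9*o) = (o - 3)*(o + 2)*(o^3 - 4*o^2 + 3*o) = o*(o - 3)*(o + 2)*(o^2 - 4*o + 3) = o*(o - 3)*(o - 1)*(o + 2)*(o - 3)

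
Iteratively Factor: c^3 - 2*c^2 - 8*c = (c)*(c^2 - 2*c - 8) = c*(c - 4)*(c + 2)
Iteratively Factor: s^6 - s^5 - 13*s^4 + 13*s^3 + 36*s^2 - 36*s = (s - 1)*(s^5 - 13*s^3 + 36*s) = (s - 3)*(s - 1)*(s^4 + 3*s^3 - 4*s^2 - 12*s) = (s - 3)*(s - 1)*(s + 2)*(s^3 + s^2 - 6*s) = s*(s - 3)*(s - 1)*(s + 2)*(s^2 + s - 6) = s*(s - 3)*(s - 1)*(s + 2)*(s + 3)*(s - 2)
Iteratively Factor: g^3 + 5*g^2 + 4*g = (g)*(g^2 + 5*g + 4) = g*(g + 4)*(g + 1)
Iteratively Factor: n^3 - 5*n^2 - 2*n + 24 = (n - 4)*(n^2 - n - 6) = (n - 4)*(n + 2)*(n - 3)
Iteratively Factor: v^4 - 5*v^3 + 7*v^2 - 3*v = (v - 1)*(v^3 - 4*v^2 + 3*v) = v*(v - 1)*(v^2 - 4*v + 3) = v*(v - 3)*(v - 1)*(v - 1)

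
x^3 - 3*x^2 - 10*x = x*(x - 5)*(x + 2)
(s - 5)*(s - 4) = s^2 - 9*s + 20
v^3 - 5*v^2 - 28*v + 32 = (v - 8)*(v - 1)*(v + 4)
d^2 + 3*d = d*(d + 3)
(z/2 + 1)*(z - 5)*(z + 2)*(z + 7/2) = z^4/2 + 5*z^3/4 - 39*z^2/4 - 38*z - 35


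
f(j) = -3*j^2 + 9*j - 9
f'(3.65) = -12.90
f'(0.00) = 9.00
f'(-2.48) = 23.88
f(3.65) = -16.12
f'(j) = 9 - 6*j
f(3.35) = -12.52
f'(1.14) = 2.16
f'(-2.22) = 22.32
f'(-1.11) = 15.66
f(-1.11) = -22.69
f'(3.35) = -11.10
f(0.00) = -9.00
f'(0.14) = 8.16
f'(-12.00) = 81.00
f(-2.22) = -43.77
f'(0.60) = 5.40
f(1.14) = -2.64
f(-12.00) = -549.00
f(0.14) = -7.80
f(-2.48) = -49.77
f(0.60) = -4.68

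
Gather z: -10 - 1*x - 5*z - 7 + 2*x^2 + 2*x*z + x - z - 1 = 2*x^2 + z*(2*x - 6) - 18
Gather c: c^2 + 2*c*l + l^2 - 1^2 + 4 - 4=c^2 + 2*c*l + l^2 - 1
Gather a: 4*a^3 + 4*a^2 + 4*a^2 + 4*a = 4*a^3 + 8*a^2 + 4*a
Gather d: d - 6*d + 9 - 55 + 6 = -5*d - 40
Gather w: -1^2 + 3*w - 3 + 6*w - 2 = 9*w - 6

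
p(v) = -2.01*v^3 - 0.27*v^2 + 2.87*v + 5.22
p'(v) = -6.03*v^2 - 0.54*v + 2.87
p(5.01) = -239.94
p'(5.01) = -151.19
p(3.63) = -84.06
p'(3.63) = -78.55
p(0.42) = 6.23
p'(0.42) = 1.58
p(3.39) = -66.46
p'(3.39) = -68.26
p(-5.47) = 310.41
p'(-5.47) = -174.60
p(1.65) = 0.19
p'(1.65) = -14.44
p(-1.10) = 4.41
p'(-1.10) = -3.83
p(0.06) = 5.39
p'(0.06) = 2.82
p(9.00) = -1456.11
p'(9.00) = -490.42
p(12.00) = -3472.50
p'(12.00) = -871.93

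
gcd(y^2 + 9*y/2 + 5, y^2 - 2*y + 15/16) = 1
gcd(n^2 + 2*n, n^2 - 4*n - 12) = n + 2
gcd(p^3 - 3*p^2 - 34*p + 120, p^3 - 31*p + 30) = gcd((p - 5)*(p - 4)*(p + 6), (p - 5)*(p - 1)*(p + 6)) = p^2 + p - 30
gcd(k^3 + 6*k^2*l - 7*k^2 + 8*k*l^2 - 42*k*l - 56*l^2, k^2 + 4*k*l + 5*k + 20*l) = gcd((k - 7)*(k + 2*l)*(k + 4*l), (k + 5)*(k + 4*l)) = k + 4*l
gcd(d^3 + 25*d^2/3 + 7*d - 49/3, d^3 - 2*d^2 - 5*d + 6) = d - 1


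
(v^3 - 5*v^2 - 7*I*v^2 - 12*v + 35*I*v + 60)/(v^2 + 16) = (v^2 - v*(5 + 3*I) + 15*I)/(v + 4*I)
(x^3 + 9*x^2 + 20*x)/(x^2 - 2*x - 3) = x*(x^2 + 9*x + 20)/(x^2 - 2*x - 3)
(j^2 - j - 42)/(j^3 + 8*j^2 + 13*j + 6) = (j - 7)/(j^2 + 2*j + 1)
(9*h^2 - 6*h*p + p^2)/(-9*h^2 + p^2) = (-3*h + p)/(3*h + p)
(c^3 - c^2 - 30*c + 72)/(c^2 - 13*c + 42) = (c^3 - c^2 - 30*c + 72)/(c^2 - 13*c + 42)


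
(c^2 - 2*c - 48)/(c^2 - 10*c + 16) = (c + 6)/(c - 2)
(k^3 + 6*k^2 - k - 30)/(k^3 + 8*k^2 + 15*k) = (k - 2)/k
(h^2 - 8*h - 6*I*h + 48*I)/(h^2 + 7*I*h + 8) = (h^2 - 8*h - 6*I*h + 48*I)/(h^2 + 7*I*h + 8)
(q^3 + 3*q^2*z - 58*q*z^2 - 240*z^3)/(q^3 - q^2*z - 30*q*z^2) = (-q^2 + 2*q*z + 48*z^2)/(q*(-q + 6*z))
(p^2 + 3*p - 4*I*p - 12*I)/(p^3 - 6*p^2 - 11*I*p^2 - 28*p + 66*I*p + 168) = (p + 3)/(p^2 - p*(6 + 7*I) + 42*I)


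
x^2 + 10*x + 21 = (x + 3)*(x + 7)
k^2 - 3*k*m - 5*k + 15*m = (k - 5)*(k - 3*m)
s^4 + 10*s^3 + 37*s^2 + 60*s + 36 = (s + 2)^2*(s + 3)^2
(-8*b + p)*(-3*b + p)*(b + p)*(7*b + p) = 168*b^4 + 115*b^3*p - 57*b^2*p^2 - 3*b*p^3 + p^4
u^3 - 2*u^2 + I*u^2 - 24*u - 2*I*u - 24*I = (u - 6)*(u + 4)*(u + I)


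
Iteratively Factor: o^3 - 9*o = (o - 3)*(o^2 + 3*o) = (o - 3)*(o + 3)*(o)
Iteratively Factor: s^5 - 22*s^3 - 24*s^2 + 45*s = (s - 1)*(s^4 + s^3 - 21*s^2 - 45*s) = (s - 1)*(s + 3)*(s^3 - 2*s^2 - 15*s) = s*(s - 1)*(s + 3)*(s^2 - 2*s - 15) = s*(s - 5)*(s - 1)*(s + 3)*(s + 3)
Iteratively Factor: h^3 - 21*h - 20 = (h - 5)*(h^2 + 5*h + 4) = (h - 5)*(h + 4)*(h + 1)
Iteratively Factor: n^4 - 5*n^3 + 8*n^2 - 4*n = (n - 2)*(n^3 - 3*n^2 + 2*n) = n*(n - 2)*(n^2 - 3*n + 2) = n*(n - 2)*(n - 1)*(n - 2)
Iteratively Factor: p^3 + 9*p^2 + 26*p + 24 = (p + 2)*(p^2 + 7*p + 12) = (p + 2)*(p + 4)*(p + 3)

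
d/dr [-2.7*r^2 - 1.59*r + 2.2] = -5.4*r - 1.59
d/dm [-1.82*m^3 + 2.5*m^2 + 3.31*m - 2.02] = -5.46*m^2 + 5.0*m + 3.31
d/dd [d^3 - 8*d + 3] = 3*d^2 - 8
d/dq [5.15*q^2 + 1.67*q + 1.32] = 10.3*q + 1.67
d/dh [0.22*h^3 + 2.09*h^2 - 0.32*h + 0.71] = 0.66*h^2 + 4.18*h - 0.32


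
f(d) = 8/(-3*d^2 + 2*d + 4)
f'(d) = 8*(6*d - 2)/(-3*d^2 + 2*d + 4)^2 = 16*(3*d - 1)/(-3*d^2 + 2*d + 4)^2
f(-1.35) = -1.92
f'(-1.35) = -4.65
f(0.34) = 1.85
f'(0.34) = 0.02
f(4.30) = -0.19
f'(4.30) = 0.10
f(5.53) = -0.10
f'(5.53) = 0.04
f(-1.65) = -1.07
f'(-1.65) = -1.71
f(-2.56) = -0.38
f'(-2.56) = -0.32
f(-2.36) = -0.46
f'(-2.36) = -0.43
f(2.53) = -0.79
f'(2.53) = 1.02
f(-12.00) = -0.02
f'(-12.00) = 0.00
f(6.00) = -0.09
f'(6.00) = 0.03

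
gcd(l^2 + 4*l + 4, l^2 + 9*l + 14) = l + 2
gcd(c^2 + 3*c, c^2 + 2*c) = c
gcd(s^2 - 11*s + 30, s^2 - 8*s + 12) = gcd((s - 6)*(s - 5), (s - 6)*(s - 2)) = s - 6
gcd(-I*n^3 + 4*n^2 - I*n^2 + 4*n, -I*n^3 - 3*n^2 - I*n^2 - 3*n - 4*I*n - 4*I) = n + 1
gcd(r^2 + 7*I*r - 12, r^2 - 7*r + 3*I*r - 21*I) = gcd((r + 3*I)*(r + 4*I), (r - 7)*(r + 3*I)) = r + 3*I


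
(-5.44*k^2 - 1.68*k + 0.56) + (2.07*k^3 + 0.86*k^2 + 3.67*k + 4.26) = 2.07*k^3 - 4.58*k^2 + 1.99*k + 4.82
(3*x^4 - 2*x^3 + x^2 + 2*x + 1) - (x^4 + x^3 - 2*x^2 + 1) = 2*x^4 - 3*x^3 + 3*x^2 + 2*x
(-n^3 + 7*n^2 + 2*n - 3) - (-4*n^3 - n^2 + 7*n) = 3*n^3 + 8*n^2 - 5*n - 3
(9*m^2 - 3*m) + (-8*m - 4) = 9*m^2 - 11*m - 4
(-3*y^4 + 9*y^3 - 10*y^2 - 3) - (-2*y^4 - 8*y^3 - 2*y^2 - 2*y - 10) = -y^4 + 17*y^3 - 8*y^2 + 2*y + 7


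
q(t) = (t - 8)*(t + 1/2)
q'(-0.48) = -8.46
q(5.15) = -16.10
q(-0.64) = 1.21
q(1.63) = -13.57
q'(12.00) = 16.50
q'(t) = 2*t - 15/2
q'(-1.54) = -10.58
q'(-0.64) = -8.78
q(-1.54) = 9.92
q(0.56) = -7.89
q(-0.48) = -0.17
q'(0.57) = -6.36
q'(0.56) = -6.38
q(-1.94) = 14.31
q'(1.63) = -4.24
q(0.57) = -7.95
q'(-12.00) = -31.50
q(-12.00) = 230.00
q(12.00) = 50.00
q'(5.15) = 2.80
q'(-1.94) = -11.38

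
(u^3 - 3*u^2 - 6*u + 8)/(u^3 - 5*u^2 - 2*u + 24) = (u - 1)/(u - 3)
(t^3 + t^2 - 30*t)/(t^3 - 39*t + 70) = t*(t + 6)/(t^2 + 5*t - 14)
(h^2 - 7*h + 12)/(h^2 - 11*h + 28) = (h - 3)/(h - 7)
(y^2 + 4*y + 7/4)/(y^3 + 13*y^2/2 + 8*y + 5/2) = (y + 7/2)/(y^2 + 6*y + 5)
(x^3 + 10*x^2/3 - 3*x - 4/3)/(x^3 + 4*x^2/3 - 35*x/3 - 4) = (x - 1)/(x - 3)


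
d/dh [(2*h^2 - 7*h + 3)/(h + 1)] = 2*(h^2 + 2*h - 5)/(h^2 + 2*h + 1)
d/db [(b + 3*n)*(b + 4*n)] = 2*b + 7*n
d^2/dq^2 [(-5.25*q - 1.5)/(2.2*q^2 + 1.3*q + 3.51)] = (-(4.4*q + 1.3)*(5.25*q + 1.5)*(8.8*q + 2.6) + (69.3*q + 20.25)*(2.2*q^2 + 1.3*q + 3.51))/(2.2*q^2 + 1.3*q + 3.51)^3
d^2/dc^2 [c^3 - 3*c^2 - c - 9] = 6*c - 6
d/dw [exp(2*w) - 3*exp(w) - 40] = (2*exp(w) - 3)*exp(w)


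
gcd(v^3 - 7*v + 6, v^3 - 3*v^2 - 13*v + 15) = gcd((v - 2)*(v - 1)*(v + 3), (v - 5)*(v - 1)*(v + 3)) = v^2 + 2*v - 3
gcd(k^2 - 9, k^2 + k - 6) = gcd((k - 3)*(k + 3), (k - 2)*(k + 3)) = k + 3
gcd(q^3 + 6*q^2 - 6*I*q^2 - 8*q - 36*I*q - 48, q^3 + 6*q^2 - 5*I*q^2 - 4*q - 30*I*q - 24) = q^2 + q*(6 - 4*I) - 24*I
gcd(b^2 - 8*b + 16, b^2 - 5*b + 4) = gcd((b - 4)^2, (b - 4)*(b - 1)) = b - 4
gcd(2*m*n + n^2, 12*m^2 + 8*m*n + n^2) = 2*m + n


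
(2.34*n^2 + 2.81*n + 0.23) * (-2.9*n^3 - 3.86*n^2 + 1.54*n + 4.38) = -6.786*n^5 - 17.1814*n^4 - 7.91*n^3 + 13.6888*n^2 + 12.662*n + 1.0074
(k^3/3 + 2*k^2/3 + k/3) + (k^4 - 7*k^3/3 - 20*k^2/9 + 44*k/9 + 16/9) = k^4 - 2*k^3 - 14*k^2/9 + 47*k/9 + 16/9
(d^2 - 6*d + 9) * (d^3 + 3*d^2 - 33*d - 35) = d^5 - 3*d^4 - 42*d^3 + 190*d^2 - 87*d - 315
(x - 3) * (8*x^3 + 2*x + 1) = 8*x^4 - 24*x^3 + 2*x^2 - 5*x - 3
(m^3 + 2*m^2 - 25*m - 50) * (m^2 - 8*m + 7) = m^5 - 6*m^4 - 34*m^3 + 164*m^2 + 225*m - 350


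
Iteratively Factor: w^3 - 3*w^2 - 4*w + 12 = (w - 2)*(w^2 - w - 6) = (w - 3)*(w - 2)*(w + 2)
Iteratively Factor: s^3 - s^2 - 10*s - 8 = (s - 4)*(s^2 + 3*s + 2) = (s - 4)*(s + 2)*(s + 1)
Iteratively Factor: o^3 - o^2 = (o)*(o^2 - o) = o^2*(o - 1)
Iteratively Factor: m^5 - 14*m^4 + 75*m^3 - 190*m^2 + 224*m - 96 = (m - 4)*(m^4 - 10*m^3 + 35*m^2 - 50*m + 24) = (m - 4)*(m - 2)*(m^3 - 8*m^2 + 19*m - 12) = (m - 4)*(m - 2)*(m - 1)*(m^2 - 7*m + 12) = (m - 4)^2*(m - 2)*(m - 1)*(m - 3)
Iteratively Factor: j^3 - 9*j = (j)*(j^2 - 9) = j*(j + 3)*(j - 3)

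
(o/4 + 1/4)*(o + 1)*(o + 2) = o^3/4 + o^2 + 5*o/4 + 1/2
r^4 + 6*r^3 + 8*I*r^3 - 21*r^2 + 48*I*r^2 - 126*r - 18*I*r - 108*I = (r + 6)*(r + 2*I)*(r + 3*I)^2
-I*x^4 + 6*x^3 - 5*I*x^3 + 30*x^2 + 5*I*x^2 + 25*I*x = x*(x + 5)*(x + 5*I)*(-I*x + 1)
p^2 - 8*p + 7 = (p - 7)*(p - 1)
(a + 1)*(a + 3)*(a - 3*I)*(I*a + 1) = I*a^4 + 4*a^3 + 4*I*a^3 + 16*a^2 + 12*a - 12*I*a - 9*I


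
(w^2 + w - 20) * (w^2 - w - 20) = w^4 - 41*w^2 + 400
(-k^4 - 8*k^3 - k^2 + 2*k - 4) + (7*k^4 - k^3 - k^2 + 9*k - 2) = 6*k^4 - 9*k^3 - 2*k^2 + 11*k - 6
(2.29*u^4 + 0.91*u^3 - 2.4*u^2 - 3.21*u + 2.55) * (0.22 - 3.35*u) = -7.6715*u^5 - 2.5447*u^4 + 8.2402*u^3 + 10.2255*u^2 - 9.2487*u + 0.561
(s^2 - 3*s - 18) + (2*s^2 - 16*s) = 3*s^2 - 19*s - 18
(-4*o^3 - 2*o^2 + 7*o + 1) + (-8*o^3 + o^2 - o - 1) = -12*o^3 - o^2 + 6*o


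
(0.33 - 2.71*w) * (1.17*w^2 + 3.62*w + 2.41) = -3.1707*w^3 - 9.4241*w^2 - 5.3365*w + 0.7953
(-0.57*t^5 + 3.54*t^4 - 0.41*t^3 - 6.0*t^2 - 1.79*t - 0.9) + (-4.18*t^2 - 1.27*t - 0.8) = -0.57*t^5 + 3.54*t^4 - 0.41*t^3 - 10.18*t^2 - 3.06*t - 1.7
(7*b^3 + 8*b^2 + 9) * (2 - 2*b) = -14*b^4 - 2*b^3 + 16*b^2 - 18*b + 18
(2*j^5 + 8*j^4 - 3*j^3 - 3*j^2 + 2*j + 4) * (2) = 4*j^5 + 16*j^4 - 6*j^3 - 6*j^2 + 4*j + 8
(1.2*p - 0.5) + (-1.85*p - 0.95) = -0.65*p - 1.45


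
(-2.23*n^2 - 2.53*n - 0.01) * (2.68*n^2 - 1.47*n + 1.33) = -5.9764*n^4 - 3.5023*n^3 + 0.726399999999999*n^2 - 3.3502*n - 0.0133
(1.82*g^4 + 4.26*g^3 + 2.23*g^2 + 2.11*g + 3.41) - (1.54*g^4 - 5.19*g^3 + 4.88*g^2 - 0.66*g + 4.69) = 0.28*g^4 + 9.45*g^3 - 2.65*g^2 + 2.77*g - 1.28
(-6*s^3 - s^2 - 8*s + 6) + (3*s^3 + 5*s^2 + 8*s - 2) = -3*s^3 + 4*s^2 + 4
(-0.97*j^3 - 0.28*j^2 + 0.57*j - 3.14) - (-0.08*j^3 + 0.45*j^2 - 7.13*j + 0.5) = -0.89*j^3 - 0.73*j^2 + 7.7*j - 3.64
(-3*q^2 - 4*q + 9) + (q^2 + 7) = -2*q^2 - 4*q + 16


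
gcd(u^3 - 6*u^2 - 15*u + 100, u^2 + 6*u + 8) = u + 4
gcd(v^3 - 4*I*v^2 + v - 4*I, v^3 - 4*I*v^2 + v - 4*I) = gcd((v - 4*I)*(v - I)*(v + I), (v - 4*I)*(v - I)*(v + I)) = v^3 - 4*I*v^2 + v - 4*I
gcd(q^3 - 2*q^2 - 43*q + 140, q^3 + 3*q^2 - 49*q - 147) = q + 7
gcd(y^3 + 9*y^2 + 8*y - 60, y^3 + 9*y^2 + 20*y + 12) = y + 6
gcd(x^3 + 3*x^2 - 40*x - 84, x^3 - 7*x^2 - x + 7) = 1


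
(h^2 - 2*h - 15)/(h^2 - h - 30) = (-h^2 + 2*h + 15)/(-h^2 + h + 30)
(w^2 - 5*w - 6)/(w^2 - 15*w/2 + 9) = 2*(w + 1)/(2*w - 3)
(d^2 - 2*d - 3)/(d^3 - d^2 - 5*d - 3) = 1/(d + 1)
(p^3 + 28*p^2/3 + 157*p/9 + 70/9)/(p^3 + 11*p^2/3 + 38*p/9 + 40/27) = 3*(p + 7)/(3*p + 4)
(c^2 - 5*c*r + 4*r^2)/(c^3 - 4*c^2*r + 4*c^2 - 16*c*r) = (c - r)/(c*(c + 4))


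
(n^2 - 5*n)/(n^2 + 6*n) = (n - 5)/(n + 6)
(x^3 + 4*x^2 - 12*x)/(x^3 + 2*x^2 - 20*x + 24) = x/(x - 2)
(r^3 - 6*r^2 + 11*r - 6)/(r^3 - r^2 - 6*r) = (r^2 - 3*r + 2)/(r*(r + 2))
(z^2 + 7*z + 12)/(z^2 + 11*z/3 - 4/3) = 3*(z + 3)/(3*z - 1)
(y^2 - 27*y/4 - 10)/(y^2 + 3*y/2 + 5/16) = 4*(y - 8)/(4*y + 1)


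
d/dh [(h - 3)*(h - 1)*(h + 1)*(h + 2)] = 4*h^3 - 3*h^2 - 14*h + 1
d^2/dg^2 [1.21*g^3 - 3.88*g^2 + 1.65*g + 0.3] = 7.26*g - 7.76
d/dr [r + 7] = 1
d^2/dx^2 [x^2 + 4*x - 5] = 2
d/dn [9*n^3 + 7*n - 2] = 27*n^2 + 7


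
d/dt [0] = 0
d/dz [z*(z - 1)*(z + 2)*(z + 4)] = 4*z^3 + 15*z^2 + 4*z - 8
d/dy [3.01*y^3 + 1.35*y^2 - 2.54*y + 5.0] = 9.03*y^2 + 2.7*y - 2.54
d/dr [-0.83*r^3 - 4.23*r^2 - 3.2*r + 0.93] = -2.49*r^2 - 8.46*r - 3.2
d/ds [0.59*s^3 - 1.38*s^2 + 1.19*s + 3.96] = 1.77*s^2 - 2.76*s + 1.19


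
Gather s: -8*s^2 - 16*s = -8*s^2 - 16*s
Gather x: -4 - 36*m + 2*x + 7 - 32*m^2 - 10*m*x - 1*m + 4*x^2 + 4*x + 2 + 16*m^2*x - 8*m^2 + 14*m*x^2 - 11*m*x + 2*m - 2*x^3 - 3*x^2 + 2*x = -40*m^2 - 35*m - 2*x^3 + x^2*(14*m + 1) + x*(16*m^2 - 21*m + 8) + 5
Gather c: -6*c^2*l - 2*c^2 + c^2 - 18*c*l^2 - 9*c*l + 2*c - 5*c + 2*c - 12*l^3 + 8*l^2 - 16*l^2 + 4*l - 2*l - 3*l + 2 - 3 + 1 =c^2*(-6*l - 1) + c*(-18*l^2 - 9*l - 1) - 12*l^3 - 8*l^2 - l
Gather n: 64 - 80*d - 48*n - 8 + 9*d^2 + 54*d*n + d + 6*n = 9*d^2 - 79*d + n*(54*d - 42) + 56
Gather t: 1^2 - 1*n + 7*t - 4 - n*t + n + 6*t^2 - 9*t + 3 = 6*t^2 + t*(-n - 2)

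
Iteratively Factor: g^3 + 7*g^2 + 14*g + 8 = (g + 2)*(g^2 + 5*g + 4) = (g + 1)*(g + 2)*(g + 4)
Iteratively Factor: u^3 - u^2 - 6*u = (u - 3)*(u^2 + 2*u) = (u - 3)*(u + 2)*(u)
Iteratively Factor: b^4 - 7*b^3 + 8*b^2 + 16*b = (b)*(b^3 - 7*b^2 + 8*b + 16) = b*(b - 4)*(b^2 - 3*b - 4) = b*(b - 4)*(b + 1)*(b - 4)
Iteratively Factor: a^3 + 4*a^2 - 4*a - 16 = (a - 2)*(a^2 + 6*a + 8) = (a - 2)*(a + 2)*(a + 4)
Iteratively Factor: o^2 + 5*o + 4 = (o + 4)*(o + 1)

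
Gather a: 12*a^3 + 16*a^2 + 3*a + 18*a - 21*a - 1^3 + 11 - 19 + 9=12*a^3 + 16*a^2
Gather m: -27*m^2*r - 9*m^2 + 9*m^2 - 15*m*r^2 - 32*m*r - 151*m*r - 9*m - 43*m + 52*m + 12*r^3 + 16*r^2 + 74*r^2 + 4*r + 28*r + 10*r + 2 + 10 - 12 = -27*m^2*r + m*(-15*r^2 - 183*r) + 12*r^3 + 90*r^2 + 42*r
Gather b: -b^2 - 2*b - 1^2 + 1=-b^2 - 2*b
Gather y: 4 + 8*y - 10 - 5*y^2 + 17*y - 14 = -5*y^2 + 25*y - 20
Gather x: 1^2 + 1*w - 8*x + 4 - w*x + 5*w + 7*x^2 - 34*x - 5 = 6*w + 7*x^2 + x*(-w - 42)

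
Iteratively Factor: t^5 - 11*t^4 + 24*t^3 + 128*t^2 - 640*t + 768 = (t - 4)*(t^4 - 7*t^3 - 4*t^2 + 112*t - 192) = (t - 4)*(t + 4)*(t^3 - 11*t^2 + 40*t - 48) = (t - 4)^2*(t + 4)*(t^2 - 7*t + 12) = (t - 4)^3*(t + 4)*(t - 3)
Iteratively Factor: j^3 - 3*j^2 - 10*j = (j)*(j^2 - 3*j - 10) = j*(j + 2)*(j - 5)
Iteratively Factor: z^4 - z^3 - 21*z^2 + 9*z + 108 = (z - 3)*(z^3 + 2*z^2 - 15*z - 36) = (z - 3)*(z + 3)*(z^2 - z - 12) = (z - 4)*(z - 3)*(z + 3)*(z + 3)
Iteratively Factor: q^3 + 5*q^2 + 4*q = (q + 4)*(q^2 + q) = q*(q + 4)*(q + 1)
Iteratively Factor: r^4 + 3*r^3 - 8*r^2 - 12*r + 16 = (r - 1)*(r^3 + 4*r^2 - 4*r - 16) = (r - 1)*(r + 4)*(r^2 - 4) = (r - 1)*(r + 2)*(r + 4)*(r - 2)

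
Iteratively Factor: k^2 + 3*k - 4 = (k - 1)*(k + 4)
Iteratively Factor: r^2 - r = (r)*(r - 1)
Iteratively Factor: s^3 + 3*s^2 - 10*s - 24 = (s - 3)*(s^2 + 6*s + 8) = (s - 3)*(s + 4)*(s + 2)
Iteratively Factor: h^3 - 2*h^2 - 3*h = (h)*(h^2 - 2*h - 3) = h*(h - 3)*(h + 1)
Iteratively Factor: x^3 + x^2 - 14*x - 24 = (x - 4)*(x^2 + 5*x + 6) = (x - 4)*(x + 3)*(x + 2)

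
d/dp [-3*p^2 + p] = 1 - 6*p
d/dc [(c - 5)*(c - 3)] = 2*c - 8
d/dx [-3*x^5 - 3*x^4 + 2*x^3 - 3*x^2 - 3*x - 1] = -15*x^4 - 12*x^3 + 6*x^2 - 6*x - 3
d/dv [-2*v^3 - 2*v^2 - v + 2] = -6*v^2 - 4*v - 1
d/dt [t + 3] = 1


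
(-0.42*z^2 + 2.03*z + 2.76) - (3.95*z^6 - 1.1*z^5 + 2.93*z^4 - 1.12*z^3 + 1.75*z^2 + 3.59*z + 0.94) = -3.95*z^6 + 1.1*z^5 - 2.93*z^4 + 1.12*z^3 - 2.17*z^2 - 1.56*z + 1.82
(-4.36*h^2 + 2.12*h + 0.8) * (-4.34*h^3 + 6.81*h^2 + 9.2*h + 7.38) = 18.9224*h^5 - 38.8924*h^4 - 29.1468*h^3 - 7.2248*h^2 + 23.0056*h + 5.904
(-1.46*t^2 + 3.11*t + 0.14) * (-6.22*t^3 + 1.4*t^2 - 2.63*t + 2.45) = 9.0812*t^5 - 21.3882*t^4 + 7.323*t^3 - 11.5603*t^2 + 7.2513*t + 0.343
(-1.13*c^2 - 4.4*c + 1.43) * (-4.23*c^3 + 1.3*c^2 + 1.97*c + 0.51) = 4.7799*c^5 + 17.143*c^4 - 13.995*c^3 - 7.3853*c^2 + 0.5731*c + 0.7293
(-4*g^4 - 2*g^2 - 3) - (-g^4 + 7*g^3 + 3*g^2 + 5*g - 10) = -3*g^4 - 7*g^3 - 5*g^2 - 5*g + 7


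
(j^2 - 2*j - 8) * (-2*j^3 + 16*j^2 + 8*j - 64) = -2*j^5 + 20*j^4 - 8*j^3 - 208*j^2 + 64*j + 512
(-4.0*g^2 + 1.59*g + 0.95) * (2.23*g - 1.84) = -8.92*g^3 + 10.9057*g^2 - 0.8071*g - 1.748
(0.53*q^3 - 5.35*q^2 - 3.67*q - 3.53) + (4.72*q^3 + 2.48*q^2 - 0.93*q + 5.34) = 5.25*q^3 - 2.87*q^2 - 4.6*q + 1.81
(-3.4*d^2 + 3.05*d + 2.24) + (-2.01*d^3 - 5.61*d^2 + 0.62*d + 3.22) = -2.01*d^3 - 9.01*d^2 + 3.67*d + 5.46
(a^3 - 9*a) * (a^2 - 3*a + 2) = a^5 - 3*a^4 - 7*a^3 + 27*a^2 - 18*a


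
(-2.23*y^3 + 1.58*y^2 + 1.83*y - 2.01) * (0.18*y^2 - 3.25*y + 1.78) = -0.4014*y^5 + 7.5319*y^4 - 8.775*y^3 - 3.4969*y^2 + 9.7899*y - 3.5778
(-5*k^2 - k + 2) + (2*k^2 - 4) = -3*k^2 - k - 2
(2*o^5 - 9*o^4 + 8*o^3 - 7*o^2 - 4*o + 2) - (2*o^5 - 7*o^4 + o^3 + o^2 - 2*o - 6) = -2*o^4 + 7*o^3 - 8*o^2 - 2*o + 8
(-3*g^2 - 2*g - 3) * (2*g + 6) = -6*g^3 - 22*g^2 - 18*g - 18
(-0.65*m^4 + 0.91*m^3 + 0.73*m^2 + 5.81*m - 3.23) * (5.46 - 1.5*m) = 0.975*m^5 - 4.914*m^4 + 3.8736*m^3 - 4.7292*m^2 + 36.5676*m - 17.6358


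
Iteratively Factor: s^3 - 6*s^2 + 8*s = (s - 2)*(s^2 - 4*s) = (s - 4)*(s - 2)*(s)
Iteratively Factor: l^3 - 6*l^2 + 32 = (l - 4)*(l^2 - 2*l - 8) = (l - 4)^2*(l + 2)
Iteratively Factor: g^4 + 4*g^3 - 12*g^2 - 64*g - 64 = (g + 2)*(g^3 + 2*g^2 - 16*g - 32) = (g + 2)^2*(g^2 - 16) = (g + 2)^2*(g + 4)*(g - 4)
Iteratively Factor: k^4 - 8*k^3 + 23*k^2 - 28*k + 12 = (k - 2)*(k^3 - 6*k^2 + 11*k - 6) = (k - 3)*(k - 2)*(k^2 - 3*k + 2) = (k - 3)*(k - 2)*(k - 1)*(k - 2)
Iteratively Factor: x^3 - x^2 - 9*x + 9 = (x - 3)*(x^2 + 2*x - 3) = (x - 3)*(x + 3)*(x - 1)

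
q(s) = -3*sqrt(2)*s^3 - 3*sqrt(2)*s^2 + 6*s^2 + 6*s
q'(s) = -9*sqrt(2)*s^2 - 6*sqrt(2)*s + 12*s + 6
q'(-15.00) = -2910.50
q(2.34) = -30.70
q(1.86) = -10.06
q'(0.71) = 2.08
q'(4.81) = -271.57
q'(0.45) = 5.00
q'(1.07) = -4.81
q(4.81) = -402.62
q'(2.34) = -55.47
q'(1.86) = -31.50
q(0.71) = 3.63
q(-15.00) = 14624.32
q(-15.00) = 14624.32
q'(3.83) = -167.24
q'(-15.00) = -2910.50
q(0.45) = 2.67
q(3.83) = -189.60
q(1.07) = 3.23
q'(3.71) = -156.15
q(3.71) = -170.20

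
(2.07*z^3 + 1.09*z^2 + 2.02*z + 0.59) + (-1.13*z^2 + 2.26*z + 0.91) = 2.07*z^3 - 0.0399999999999998*z^2 + 4.28*z + 1.5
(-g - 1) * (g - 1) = 1 - g^2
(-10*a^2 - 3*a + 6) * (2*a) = -20*a^3 - 6*a^2 + 12*a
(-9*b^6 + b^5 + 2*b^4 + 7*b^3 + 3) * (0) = 0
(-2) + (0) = -2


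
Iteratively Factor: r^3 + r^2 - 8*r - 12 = (r + 2)*(r^2 - r - 6) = (r - 3)*(r + 2)*(r + 2)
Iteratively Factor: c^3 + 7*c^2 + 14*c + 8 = (c + 1)*(c^2 + 6*c + 8) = (c + 1)*(c + 4)*(c + 2)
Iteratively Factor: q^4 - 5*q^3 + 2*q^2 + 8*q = (q + 1)*(q^3 - 6*q^2 + 8*q) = (q - 2)*(q + 1)*(q^2 - 4*q) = q*(q - 2)*(q + 1)*(q - 4)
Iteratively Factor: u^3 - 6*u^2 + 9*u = (u - 3)*(u^2 - 3*u) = u*(u - 3)*(u - 3)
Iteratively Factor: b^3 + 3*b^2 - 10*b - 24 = (b + 2)*(b^2 + b - 12) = (b + 2)*(b + 4)*(b - 3)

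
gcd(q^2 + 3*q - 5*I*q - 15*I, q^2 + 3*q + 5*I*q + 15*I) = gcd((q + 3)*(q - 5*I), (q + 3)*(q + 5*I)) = q + 3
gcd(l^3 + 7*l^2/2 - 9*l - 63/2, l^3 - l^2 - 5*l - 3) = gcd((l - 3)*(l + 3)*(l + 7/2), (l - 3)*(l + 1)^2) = l - 3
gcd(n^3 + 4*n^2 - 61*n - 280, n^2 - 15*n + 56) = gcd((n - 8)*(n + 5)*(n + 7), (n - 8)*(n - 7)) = n - 8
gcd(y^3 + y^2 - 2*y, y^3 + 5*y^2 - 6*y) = y^2 - y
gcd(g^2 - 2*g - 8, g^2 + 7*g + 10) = g + 2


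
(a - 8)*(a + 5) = a^2 - 3*a - 40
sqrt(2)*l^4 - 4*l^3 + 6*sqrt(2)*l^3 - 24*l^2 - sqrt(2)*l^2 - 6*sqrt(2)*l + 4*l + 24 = (l - 1)*(l + 6)*(l - 2*sqrt(2))*(sqrt(2)*l + sqrt(2))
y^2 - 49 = (y - 7)*(y + 7)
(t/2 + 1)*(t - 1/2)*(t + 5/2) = t^3/2 + 2*t^2 + 11*t/8 - 5/4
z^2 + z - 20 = (z - 4)*(z + 5)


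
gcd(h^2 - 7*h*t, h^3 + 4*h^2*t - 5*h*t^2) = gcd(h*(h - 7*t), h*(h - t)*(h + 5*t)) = h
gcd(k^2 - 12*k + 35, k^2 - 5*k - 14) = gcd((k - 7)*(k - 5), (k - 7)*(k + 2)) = k - 7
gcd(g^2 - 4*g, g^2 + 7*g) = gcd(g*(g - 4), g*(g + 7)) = g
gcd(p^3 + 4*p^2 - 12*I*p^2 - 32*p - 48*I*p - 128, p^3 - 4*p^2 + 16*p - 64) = p - 4*I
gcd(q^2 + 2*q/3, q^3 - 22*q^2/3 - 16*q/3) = q^2 + 2*q/3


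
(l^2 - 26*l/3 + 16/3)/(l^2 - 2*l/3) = (l - 8)/l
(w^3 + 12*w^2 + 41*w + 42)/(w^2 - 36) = (w^3 + 12*w^2 + 41*w + 42)/(w^2 - 36)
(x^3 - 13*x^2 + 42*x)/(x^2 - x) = (x^2 - 13*x + 42)/(x - 1)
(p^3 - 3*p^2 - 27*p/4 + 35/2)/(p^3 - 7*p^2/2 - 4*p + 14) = (p + 5/2)/(p + 2)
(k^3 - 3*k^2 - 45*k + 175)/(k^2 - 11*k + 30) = (k^2 + 2*k - 35)/(k - 6)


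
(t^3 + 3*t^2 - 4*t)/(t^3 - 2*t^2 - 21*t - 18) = t*(-t^2 - 3*t + 4)/(-t^3 + 2*t^2 + 21*t + 18)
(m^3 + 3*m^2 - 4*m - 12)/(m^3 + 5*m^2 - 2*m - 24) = (m + 2)/(m + 4)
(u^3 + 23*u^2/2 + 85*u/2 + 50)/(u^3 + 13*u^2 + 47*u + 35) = (u^2 + 13*u/2 + 10)/(u^2 + 8*u + 7)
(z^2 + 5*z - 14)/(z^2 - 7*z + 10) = (z + 7)/(z - 5)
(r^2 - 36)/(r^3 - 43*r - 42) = (r - 6)/(r^2 - 6*r - 7)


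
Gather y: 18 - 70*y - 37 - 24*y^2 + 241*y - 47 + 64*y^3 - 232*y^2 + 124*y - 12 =64*y^3 - 256*y^2 + 295*y - 78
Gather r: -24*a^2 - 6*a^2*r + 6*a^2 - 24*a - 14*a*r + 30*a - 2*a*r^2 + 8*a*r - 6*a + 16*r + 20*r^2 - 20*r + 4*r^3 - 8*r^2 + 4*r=-18*a^2 + 4*r^3 + r^2*(12 - 2*a) + r*(-6*a^2 - 6*a)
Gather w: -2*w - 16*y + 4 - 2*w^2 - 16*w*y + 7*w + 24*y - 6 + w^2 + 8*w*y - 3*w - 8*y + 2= -w^2 + w*(2 - 8*y)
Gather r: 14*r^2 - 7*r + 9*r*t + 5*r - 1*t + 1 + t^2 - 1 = 14*r^2 + r*(9*t - 2) + t^2 - t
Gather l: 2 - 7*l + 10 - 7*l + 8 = 20 - 14*l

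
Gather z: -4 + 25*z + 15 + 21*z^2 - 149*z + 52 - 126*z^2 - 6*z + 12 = -105*z^2 - 130*z + 75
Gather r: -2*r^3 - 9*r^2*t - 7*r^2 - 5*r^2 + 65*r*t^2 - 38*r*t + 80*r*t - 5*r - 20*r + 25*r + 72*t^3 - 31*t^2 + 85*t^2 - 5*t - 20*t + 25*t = -2*r^3 + r^2*(-9*t - 12) + r*(65*t^2 + 42*t) + 72*t^3 + 54*t^2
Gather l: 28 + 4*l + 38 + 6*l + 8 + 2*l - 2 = 12*l + 72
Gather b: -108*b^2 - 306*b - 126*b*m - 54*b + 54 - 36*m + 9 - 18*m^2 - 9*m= -108*b^2 + b*(-126*m - 360) - 18*m^2 - 45*m + 63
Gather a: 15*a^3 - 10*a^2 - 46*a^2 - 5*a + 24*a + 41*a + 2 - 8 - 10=15*a^3 - 56*a^2 + 60*a - 16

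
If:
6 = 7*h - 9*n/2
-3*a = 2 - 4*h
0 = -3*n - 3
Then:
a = -8/21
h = 3/14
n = -1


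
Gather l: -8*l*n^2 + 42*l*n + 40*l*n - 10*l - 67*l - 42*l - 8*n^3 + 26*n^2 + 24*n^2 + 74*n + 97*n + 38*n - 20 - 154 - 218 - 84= l*(-8*n^2 + 82*n - 119) - 8*n^3 + 50*n^2 + 209*n - 476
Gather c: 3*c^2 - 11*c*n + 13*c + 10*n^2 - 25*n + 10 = 3*c^2 + c*(13 - 11*n) + 10*n^2 - 25*n + 10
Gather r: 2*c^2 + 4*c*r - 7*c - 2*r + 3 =2*c^2 - 7*c + r*(4*c - 2) + 3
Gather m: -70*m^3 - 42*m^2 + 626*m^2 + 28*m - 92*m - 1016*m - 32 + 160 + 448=-70*m^3 + 584*m^2 - 1080*m + 576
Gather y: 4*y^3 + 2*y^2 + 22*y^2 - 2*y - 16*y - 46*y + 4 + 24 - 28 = 4*y^3 + 24*y^2 - 64*y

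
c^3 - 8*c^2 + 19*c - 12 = (c - 4)*(c - 3)*(c - 1)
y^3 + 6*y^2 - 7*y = y*(y - 1)*(y + 7)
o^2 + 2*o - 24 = (o - 4)*(o + 6)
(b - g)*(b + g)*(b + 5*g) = b^3 + 5*b^2*g - b*g^2 - 5*g^3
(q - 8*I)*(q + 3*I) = q^2 - 5*I*q + 24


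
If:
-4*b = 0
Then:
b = 0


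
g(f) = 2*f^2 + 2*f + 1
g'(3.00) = 14.00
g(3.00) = 25.00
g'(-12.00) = -46.00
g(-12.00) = 265.00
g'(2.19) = 10.76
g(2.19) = 14.97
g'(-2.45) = -7.80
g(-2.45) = 8.10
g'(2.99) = 13.96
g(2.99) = 24.86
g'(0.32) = 3.28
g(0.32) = 1.84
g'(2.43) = 11.72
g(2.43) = 17.67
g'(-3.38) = -11.52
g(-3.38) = 17.09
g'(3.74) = 16.96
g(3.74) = 36.46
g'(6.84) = 29.36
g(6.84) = 108.25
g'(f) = 4*f + 2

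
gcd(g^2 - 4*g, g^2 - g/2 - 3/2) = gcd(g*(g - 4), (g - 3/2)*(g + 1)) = 1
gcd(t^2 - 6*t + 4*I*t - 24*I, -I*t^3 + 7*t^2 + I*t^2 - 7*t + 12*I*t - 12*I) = t + 4*I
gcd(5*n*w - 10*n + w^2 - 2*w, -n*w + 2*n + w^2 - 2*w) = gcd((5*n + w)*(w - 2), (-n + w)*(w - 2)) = w - 2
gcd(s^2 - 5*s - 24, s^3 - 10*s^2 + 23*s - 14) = 1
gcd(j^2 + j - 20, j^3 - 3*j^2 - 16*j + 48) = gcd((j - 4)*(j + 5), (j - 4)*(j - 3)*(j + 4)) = j - 4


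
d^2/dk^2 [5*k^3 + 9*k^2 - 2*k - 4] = 30*k + 18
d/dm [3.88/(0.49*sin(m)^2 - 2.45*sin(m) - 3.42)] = (9.506 - 3.8024*sin(m))*cos(m)/(-0.49*sin(m)^2 + 2.45*sin(m) + 3.42)^2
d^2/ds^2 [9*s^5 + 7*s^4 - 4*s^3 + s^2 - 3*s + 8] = 180*s^3 + 84*s^2 - 24*s + 2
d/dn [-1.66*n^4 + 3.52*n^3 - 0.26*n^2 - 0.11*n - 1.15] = -6.64*n^3 + 10.56*n^2 - 0.52*n - 0.11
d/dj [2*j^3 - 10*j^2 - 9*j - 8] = 6*j^2 - 20*j - 9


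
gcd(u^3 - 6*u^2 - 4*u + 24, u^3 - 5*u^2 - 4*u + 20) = u^2 - 4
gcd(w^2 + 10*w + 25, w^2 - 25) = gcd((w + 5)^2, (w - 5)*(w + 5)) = w + 5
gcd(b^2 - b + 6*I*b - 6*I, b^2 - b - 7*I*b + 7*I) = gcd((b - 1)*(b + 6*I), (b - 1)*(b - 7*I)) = b - 1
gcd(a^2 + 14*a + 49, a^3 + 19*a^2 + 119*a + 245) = a^2 + 14*a + 49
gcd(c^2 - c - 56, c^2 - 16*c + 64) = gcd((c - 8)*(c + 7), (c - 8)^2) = c - 8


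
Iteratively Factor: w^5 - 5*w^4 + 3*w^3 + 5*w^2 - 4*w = (w - 1)*(w^4 - 4*w^3 - w^2 + 4*w) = (w - 1)*(w + 1)*(w^3 - 5*w^2 + 4*w) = w*(w - 1)*(w + 1)*(w^2 - 5*w + 4) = w*(w - 4)*(w - 1)*(w + 1)*(w - 1)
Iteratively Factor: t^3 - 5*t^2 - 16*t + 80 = (t - 5)*(t^2 - 16) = (t - 5)*(t - 4)*(t + 4)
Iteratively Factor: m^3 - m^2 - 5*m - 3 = (m + 1)*(m^2 - 2*m - 3) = (m + 1)^2*(m - 3)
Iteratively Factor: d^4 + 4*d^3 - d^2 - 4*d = (d)*(d^3 + 4*d^2 - d - 4) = d*(d + 1)*(d^2 + 3*d - 4) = d*(d - 1)*(d + 1)*(d + 4)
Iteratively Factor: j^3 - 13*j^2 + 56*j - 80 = (j - 4)*(j^2 - 9*j + 20) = (j - 5)*(j - 4)*(j - 4)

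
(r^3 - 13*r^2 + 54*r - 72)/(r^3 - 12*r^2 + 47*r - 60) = (r - 6)/(r - 5)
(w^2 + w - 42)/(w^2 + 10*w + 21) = (w - 6)/(w + 3)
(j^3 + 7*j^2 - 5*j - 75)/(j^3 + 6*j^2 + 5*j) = (j^2 + 2*j - 15)/(j*(j + 1))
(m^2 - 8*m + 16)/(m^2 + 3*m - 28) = (m - 4)/(m + 7)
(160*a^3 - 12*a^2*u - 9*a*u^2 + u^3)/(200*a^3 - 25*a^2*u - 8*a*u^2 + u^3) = (4*a + u)/(5*a + u)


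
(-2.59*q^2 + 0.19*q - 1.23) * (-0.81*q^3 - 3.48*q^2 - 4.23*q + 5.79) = 2.0979*q^5 + 8.8593*q^4 + 11.2908*q^3 - 11.5194*q^2 + 6.303*q - 7.1217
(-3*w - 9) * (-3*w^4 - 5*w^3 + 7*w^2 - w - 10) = 9*w^5 + 42*w^4 + 24*w^3 - 60*w^2 + 39*w + 90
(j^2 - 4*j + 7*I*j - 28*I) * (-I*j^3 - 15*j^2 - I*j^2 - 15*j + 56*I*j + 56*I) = -I*j^5 - 8*j^4 + 3*I*j^4 + 24*j^3 - 45*I*j^3 - 360*j^2 + 147*I*j^2 + 1176*j + 196*I*j + 1568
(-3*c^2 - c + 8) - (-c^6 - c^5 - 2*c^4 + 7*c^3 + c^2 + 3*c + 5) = c^6 + c^5 + 2*c^4 - 7*c^3 - 4*c^2 - 4*c + 3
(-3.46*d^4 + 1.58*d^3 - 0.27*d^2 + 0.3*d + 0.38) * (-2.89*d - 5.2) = 9.9994*d^5 + 13.4258*d^4 - 7.4357*d^3 + 0.537*d^2 - 2.6582*d - 1.976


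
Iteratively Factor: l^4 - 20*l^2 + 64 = (l + 4)*(l^3 - 4*l^2 - 4*l + 16) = (l - 4)*(l + 4)*(l^2 - 4) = (l - 4)*(l - 2)*(l + 4)*(l + 2)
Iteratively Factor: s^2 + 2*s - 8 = (s + 4)*(s - 2)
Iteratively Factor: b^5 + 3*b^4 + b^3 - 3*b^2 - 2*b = (b + 1)*(b^4 + 2*b^3 - b^2 - 2*b) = (b - 1)*(b + 1)*(b^3 + 3*b^2 + 2*b) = (b - 1)*(b + 1)*(b + 2)*(b^2 + b) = b*(b - 1)*(b + 1)*(b + 2)*(b + 1)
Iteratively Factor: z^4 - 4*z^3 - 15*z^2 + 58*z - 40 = (z - 1)*(z^3 - 3*z^2 - 18*z + 40) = (z - 5)*(z - 1)*(z^2 + 2*z - 8) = (z - 5)*(z - 2)*(z - 1)*(z + 4)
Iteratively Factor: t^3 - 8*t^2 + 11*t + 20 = (t - 4)*(t^2 - 4*t - 5) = (t - 5)*(t - 4)*(t + 1)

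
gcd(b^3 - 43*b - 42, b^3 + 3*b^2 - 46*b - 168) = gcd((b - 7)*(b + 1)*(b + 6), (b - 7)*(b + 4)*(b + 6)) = b^2 - b - 42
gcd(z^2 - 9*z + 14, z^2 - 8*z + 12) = z - 2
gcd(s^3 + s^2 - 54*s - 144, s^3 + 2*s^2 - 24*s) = s + 6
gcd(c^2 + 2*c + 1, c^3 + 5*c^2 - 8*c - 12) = c + 1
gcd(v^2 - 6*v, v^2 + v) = v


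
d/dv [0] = 0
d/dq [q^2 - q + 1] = 2*q - 1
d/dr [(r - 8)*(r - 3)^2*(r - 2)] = 4*r^3 - 48*r^2 + 170*r - 186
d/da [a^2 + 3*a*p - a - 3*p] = 2*a + 3*p - 1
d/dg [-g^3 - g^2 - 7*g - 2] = -3*g^2 - 2*g - 7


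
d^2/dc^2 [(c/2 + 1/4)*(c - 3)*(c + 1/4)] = 3*c - 9/4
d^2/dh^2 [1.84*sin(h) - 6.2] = -1.84*sin(h)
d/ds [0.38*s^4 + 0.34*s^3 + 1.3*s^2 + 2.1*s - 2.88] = 1.52*s^3 + 1.02*s^2 + 2.6*s + 2.1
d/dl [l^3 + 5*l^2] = l*(3*l + 10)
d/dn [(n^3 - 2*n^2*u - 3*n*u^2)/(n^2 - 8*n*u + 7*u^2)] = (n^4 - 16*n^3*u + 40*n^2*u^2 - 28*n*u^3 - 21*u^4)/(n^4 - 16*n^3*u + 78*n^2*u^2 - 112*n*u^3 + 49*u^4)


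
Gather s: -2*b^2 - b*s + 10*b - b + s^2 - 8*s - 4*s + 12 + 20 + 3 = -2*b^2 + 9*b + s^2 + s*(-b - 12) + 35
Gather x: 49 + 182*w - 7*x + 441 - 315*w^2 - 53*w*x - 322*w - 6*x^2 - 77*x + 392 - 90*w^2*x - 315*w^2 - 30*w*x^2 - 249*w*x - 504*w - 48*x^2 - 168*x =-630*w^2 - 644*w + x^2*(-30*w - 54) + x*(-90*w^2 - 302*w - 252) + 882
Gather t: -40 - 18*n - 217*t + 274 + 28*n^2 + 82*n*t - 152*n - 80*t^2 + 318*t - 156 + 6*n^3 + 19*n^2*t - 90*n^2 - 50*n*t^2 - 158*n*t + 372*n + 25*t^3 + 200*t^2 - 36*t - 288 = 6*n^3 - 62*n^2 + 202*n + 25*t^3 + t^2*(120 - 50*n) + t*(19*n^2 - 76*n + 65) - 210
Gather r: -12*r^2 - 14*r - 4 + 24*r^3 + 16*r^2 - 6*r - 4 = 24*r^3 + 4*r^2 - 20*r - 8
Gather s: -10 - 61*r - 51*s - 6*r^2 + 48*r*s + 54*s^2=-6*r^2 - 61*r + 54*s^2 + s*(48*r - 51) - 10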